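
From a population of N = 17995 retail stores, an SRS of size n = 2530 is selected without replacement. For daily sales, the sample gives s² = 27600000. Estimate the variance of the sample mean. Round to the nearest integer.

9375

Under SRS without replacement, Var(ȳ) = (1 − f)·s²/n with f = n/N = 2530/17995 = 0.14059461.
Var(ȳ) = (1 − 0.14059461)·27600000/2530 = 0.85940539·10909.091 = 9375.3315.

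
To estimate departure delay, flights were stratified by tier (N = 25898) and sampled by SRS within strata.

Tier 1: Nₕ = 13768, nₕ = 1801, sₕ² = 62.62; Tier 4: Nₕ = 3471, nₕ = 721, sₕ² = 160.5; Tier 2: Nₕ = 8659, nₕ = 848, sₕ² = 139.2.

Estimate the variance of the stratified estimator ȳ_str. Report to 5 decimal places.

Var(ȳ_str) = Σₕ Wₕ²(1 − fₕ)sₕ²/nₕ with Wₕ = Nₕ/N, N = 25898.
Tier 1: Wₕ = 0.53162406; term = 0.53162406²·(1 − 0.13081058)·62.62/1801 = 0.0085412817.
Tier 4: Wₕ = 0.13402579; term = 0.13402579²·(1 − 0.20772112)·160.5/721 = 0.003168069.
Tier 2: Wₕ = 0.33435014; term = 0.33435014²·(1 − 0.09793279)·139.2/848 = 0.016553327.
Sum = 0.028262678.

0.02826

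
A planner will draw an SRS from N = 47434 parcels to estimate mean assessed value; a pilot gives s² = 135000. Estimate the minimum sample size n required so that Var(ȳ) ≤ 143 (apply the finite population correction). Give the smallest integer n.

926

Without fpc, n₀ = s²/D = 135000/143 = 944.0559.
With fpc, (1 − n/N)·s²/n ≤ D requires n ≥ n₀/(1 + n₀/N) = 944.0559/(1 + 944.0559/47434) = 925.6335.
Rounding up, n = 926.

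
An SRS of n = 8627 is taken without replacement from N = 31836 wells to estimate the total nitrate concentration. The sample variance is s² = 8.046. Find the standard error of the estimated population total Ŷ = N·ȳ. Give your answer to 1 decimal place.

Var(Ŷ) = N²·Var(ȳ) = N²·(1 − n/N)·s²/n.
f = 8627/31836 = 0.27098254; Var(ȳ) = 0.72901746·8.046/8627 = 6.7992054 × 10^-4.
Var(Ŷ) = 31836² · (6.7992054 × 10^-4) = 689120.47.
SE(Ŷ) = √(689120.47) = 830.1.

830.1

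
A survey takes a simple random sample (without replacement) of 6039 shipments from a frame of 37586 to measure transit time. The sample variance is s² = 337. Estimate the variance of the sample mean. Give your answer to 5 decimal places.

0.04684

Under SRS without replacement, Var(ȳ) = (1 − f)·s²/n with f = n/N = 6039/37586 = 0.16067153.
Var(ȳ) = (1 − 0.16067153)·337/6039 = 0.83932847·0.055803941 = 0.046837837.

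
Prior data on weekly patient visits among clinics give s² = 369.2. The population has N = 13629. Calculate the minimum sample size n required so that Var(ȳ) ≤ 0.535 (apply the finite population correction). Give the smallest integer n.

Without fpc, n₀ = s²/D = 369.2/0.535 = 690.0935.
With fpc, (1 − n/N)·s²/n ≤ D requires n ≥ n₀/(1 + n₀/N) = 690.0935/(1 + 690.0935/13629) = 656.8352.
Rounding up, n = 657.

657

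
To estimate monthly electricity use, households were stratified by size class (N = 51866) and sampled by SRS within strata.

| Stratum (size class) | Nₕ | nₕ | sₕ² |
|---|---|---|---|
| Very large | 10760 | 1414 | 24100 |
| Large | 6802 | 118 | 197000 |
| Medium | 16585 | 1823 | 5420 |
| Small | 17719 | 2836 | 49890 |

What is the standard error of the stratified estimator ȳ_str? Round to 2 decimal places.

Var(ȳ_str) = Σₕ Wₕ²(1 − fₕ)sₕ²/nₕ with Wₕ = Nₕ/N, N = 51866.
Very large: Wₕ = 0.20745768; term = 0.20745768²·(1 − 0.13141264)·24100/1414 = 0.63714777.
Large: Wₕ = 0.13114564; term = 0.13114564²·(1 − 0.01734784)·197000/118 = 28.215762.
Medium: Wₕ = 0.31976632; term = 0.31976632²·(1 − 0.10991860)·5420/1823 = 0.27058753.
Small: Wₕ = 0.34163036; term = 0.34163036²·(1 − 0.16005418)·49890/2836 = 1.7245328.
Sum = 30.84803.
SE = √(30.84803) = 5.55.

5.55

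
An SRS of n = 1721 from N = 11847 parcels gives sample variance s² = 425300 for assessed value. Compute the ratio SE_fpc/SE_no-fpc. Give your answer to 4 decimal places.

f = n/N = 1721/11847 = 0.14526884.
SE_no-fpc = √(s²/n) = 15.720171; SE_fpc = √((1−f)s²/n) = 14.533561.
Ratio = √(1−f) = 0.92451671.

0.9245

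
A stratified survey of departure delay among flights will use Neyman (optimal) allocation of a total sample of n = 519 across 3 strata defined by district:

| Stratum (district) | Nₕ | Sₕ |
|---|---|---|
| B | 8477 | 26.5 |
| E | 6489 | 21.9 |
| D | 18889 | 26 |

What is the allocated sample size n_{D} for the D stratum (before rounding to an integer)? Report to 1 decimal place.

Neyman allocation: nₕ = n·NₕSₕ / Σⱼ NⱼSⱼ.
Σ NⱼSⱼ = 8477·26.5 + 6489·21.9 + 18889·26 = 857863.6.
n_{D} = 519·18889·26 / 857863.6 = 297.1.

297.1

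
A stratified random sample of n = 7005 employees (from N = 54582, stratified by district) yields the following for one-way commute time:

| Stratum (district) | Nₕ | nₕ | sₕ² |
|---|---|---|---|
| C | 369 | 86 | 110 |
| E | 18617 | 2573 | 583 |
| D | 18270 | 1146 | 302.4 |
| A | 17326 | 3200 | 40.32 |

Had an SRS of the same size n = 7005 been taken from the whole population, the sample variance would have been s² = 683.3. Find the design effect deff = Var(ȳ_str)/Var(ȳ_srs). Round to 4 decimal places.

Var(ȳ_str) = Σ Wₕ²(1−fₕ)sₕ²/nₕ with Wₕ = Nₕ/54582:
  C: (369/54582)²·(1−86/369)·110/86 = 4.4834068 × 10^-5
  E: (18617/54582)²·(1−2573/18617)·583/2573 = 0.022717066
  D: (18270/54582)²·(1−1146/18270)·302.4/1146 = 0.027710352
  A: (17326/54582)²·(1−3200/17326)·40.32/3200 = 0.0010351163
  → Var(ȳ_str) = 0.051507368.
Var(ȳ_srs) = (1 − 7005/54582)·683.3/7005 = 0.085025832.
deff = 0.051507368 / 0.085025832 = 0.6058.

0.6058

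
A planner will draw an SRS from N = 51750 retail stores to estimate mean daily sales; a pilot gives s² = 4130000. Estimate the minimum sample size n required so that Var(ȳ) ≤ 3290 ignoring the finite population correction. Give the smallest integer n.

Without fpc, n₀ = s²/D = 4130000/3290 = 1255.3191.
Rounding up, n = 1256.

1256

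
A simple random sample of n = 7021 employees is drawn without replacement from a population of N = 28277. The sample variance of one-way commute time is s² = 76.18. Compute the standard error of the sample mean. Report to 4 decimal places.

0.0903

Under SRS without replacement, Var(ȳ) = (1 − f)·s²/n with f = n/N = 7021/28277 = 0.24829367.
Var(ȳ) = (1 − 0.24829367)·76.18/7021 = 0.75170633·0.010850306 = 0.0081562439.
SE(ȳ) = √(0.0081562439) = 0.0903.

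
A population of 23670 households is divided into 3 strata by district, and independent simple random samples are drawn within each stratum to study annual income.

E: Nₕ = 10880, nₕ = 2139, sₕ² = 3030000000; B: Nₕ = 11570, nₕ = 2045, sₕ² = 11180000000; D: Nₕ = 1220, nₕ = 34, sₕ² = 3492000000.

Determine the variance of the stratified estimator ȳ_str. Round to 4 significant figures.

Var(ȳ_str) = Σₕ Wₕ²(1 − fₕ)sₕ²/nₕ with Wₕ = Nₕ/N, N = 23670.
E: Wₕ = 0.45965357; term = 0.45965357²·(1 − 0.19659926)·3030000000/2139 = 240450.31.
B: Wₕ = 0.48880439; term = 0.48880439²·(1 − 0.17675022)·11180000000/2045 = 1.0753512 × 10^6.
D: Wₕ = 0.05154204; term = 0.05154204²·(1 − 0.02786885)·3492000000/34 = 265242.63.
Sum = 1.5810441 × 10^6.

1.581 × 10^6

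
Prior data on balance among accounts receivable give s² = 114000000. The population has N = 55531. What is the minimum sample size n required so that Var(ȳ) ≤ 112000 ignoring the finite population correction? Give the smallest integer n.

1018

Without fpc, n₀ = s²/D = 114000000/112000 = 1017.8571.
Rounding up, n = 1018.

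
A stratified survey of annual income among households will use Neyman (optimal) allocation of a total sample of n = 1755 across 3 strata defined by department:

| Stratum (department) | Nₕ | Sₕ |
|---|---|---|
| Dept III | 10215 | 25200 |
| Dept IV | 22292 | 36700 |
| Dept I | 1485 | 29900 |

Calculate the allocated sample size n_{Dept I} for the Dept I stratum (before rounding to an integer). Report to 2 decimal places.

69.58

Neyman allocation: nₕ = n·NₕSₕ / Σⱼ NⱼSⱼ.
Σ NⱼSⱼ = 10215·25200 + 22292·36700 + 1485·29900 = 1.1199359 × 10^9.
n_{Dept I} = 1755·1485·29900 / (1.1199359 × 10^9) = 69.58.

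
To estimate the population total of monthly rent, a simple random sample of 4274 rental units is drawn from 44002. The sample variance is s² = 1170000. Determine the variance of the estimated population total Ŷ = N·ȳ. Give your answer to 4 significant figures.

4.785 × 10^11

Var(Ŷ) = N²·Var(ȳ) = N²·(1 − n/N)·s²/n.
f = 4274/44002 = 0.09713195; Var(ȳ) = 0.90286805·1170000/4274 = 247.15854.
Var(Ŷ) = 44002² · 247.15854 = 4.7854243 × 10^11.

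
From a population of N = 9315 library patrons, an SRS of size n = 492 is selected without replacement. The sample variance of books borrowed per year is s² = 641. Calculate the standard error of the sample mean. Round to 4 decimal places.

1.1109

Under SRS without replacement, Var(ȳ) = (1 − f)·s²/n with f = n/N = 492/9315 = 0.05281804.
Var(ȳ) = (1 − 0.05281804)·641/492 = 0.94718196·1.3028455 = 1.2340318.
SE(ȳ) = √(1.2340318) = 1.1109.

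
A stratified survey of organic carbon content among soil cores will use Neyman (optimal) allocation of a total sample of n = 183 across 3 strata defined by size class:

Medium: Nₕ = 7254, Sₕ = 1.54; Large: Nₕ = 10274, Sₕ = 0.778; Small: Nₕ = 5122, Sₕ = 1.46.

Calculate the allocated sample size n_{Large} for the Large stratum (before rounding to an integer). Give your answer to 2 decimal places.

54.90

Neyman allocation: nₕ = n·NₕSₕ / Σⱼ NⱼSⱼ.
Σ NⱼSⱼ = 7254·1.54 + 10274·0.778 + 5122·1.46 = 26642.452.
n_{Large} = 183·10274·0.778 / 26642.452 = 54.90.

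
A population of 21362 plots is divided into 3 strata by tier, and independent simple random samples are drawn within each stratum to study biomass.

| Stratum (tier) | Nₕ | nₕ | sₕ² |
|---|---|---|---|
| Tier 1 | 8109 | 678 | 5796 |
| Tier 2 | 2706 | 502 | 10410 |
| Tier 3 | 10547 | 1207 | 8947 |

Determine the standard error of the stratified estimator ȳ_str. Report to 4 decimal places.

1.7321

Var(ȳ_str) = Σₕ Wₕ²(1 − fₕ)sₕ²/nₕ with Wₕ = Nₕ/N, N = 21362.
Tier 1: Wₕ = 0.37959929; term = 0.37959929²·(1 − 0.08361080)·5796/678 = 1.1288323.
Tier 2: Wₕ = 0.12667353; term = 0.12667353²·(1 − 0.18551367)·10410/502 = 0.27102077.
Tier 3: Wₕ = 0.49372718; term = 0.49372718²·(1 − 0.11444013)·8947/1207 = 1.6001554.
Sum = 3.0000085.
SE = √(3.0000085) = 1.7321.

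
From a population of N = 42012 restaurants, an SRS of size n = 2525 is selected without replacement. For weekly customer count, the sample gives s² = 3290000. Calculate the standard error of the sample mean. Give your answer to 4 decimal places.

Under SRS without replacement, Var(ȳ) = (1 − f)·s²/n with f = n/N = 2525/42012 = 0.06010188.
Var(ȳ) = (1 − 0.06010188)·3290000/2525 = 0.93989812·1302.9703 = 1224.6593.
SE(ȳ) = √(1224.6593) = 34.9951.

34.9951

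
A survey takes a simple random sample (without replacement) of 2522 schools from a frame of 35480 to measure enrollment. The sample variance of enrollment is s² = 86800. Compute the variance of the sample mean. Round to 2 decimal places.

Under SRS without replacement, Var(ȳ) = (1 − f)·s²/n with f = n/N = 2522/35480 = 0.07108230.
Var(ȳ) = (1 − 0.07108230)·86800/2522 = 0.92891770·34.417129 = 31.970681.

31.97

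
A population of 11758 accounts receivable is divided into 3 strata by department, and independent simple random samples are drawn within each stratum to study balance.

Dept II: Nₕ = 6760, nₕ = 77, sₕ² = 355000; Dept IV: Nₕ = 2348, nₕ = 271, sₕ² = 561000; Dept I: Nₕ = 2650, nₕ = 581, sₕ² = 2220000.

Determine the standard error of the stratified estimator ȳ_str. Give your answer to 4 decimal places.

41.6068

Var(ȳ_str) = Σₕ Wₕ²(1 − fₕ)sₕ²/nₕ with Wₕ = Nₕ/N, N = 11758.
Dept II: Wₕ = 0.57492771; term = 0.57492771²·(1 − 0.01139053)·355000/77 = 1506.5685.
Dept IV: Wₕ = 0.19969383; term = 0.19969383²·(1 − 0.11541738)·561000/271 = 73.023265.
Dept I: Wₕ = 0.22537847; term = 0.22537847²·(1 − 0.21924528)·2220000/581 = 151.53617.
Sum = 1731.1279.
SE = √(1731.1279) = 41.6068.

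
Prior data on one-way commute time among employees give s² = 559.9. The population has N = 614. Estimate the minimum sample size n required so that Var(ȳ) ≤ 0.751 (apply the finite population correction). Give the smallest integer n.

337

Without fpc, n₀ = s²/D = 559.9/0.751 = 745.5393.
With fpc, (1 − n/N)·s²/n ≤ D requires n ≥ n₀/(1 + n₀/N) = 745.5393/(1 + 745.5393/614) = 336.7031.
Rounding up, n = 337.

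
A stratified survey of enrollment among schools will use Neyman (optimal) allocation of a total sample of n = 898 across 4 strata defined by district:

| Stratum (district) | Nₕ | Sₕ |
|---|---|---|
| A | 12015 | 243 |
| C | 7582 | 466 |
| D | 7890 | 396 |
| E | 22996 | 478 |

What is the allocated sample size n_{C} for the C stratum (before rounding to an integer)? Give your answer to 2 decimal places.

Neyman allocation: nₕ = n·NₕSₕ / Σⱼ NⱼSⱼ.
Σ NⱼSⱼ = 12015·243 + 7582·466 + 7890·396 + 22996·478 = 2.0569385 × 10^7.
n_{C} = 898·7582·466 / (2.0569385 × 10^7) = 154.25.

154.25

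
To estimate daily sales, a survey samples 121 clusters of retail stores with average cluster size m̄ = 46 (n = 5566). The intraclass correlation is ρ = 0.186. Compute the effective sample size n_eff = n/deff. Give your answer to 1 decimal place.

594.0

deff = 1 + (46 − 1)·0.186 = 1 + 8.37 = 9.37.
n_eff = 5566 / 9.37 = 594.0.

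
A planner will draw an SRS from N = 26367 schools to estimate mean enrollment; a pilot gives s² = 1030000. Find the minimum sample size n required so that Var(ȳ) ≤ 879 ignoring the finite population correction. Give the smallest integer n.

Without fpc, n₀ = s²/D = 1030000/879 = 1171.7861.
Rounding up, n = 1172.

1172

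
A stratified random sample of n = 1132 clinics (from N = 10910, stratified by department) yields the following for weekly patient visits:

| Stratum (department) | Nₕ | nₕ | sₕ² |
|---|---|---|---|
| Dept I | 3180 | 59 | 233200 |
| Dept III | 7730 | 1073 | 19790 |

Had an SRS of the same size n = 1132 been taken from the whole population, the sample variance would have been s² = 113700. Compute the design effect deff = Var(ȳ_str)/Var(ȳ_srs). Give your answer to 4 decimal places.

3.7497

Var(ȳ_str) = Σ Wₕ²(1−fₕ)sₕ²/nₕ with Wₕ = Nₕ/10910:
  Dept I: (3180/10910)²·(1−59/3180)·233200/59 = 329.57019
  Dept III: (7730/10910)²·(1−1073/7730)·19790/1073 = 7.9736032
  → Var(ȳ_str) = 337.54379.
Var(ȳ_srs) = (1 − 1132/10910)·113700/1132 = 90.020065.
deff = 337.54379 / 90.020065 = 3.7497.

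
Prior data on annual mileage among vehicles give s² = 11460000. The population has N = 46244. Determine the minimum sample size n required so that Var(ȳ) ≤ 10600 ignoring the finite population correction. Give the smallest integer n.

1082

Without fpc, n₀ = s²/D = 11460000/10600 = 1081.1321.
Rounding up, n = 1082.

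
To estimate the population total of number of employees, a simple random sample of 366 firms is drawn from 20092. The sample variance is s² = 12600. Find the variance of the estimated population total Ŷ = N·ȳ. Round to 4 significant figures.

Var(Ŷ) = N²·Var(ȳ) = N²·(1 − n/N)·s²/n.
f = 366/20092 = 0.01821621; Var(ȳ) = 0.98178379·12600/366 = 33.799114.
Var(Ŷ) = 20092² · 33.799114 = 1.3644312 × 10^10.

1.364 × 10^10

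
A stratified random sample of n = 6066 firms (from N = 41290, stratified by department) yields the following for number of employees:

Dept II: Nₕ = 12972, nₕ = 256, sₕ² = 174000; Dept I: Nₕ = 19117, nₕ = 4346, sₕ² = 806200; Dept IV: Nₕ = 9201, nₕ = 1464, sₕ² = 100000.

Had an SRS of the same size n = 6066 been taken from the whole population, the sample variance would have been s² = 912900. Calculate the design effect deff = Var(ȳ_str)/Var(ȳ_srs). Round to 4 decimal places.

0.7738

Var(ȳ_str) = Σ Wₕ²(1−fₕ)sₕ²/nₕ with Wₕ = Nₕ/41290:
  Dept II: (12972/41290)²·(1−256/12972)·174000/256 = 65.762297
  Dept I: (19117/41290)²·(1−4346/19117)·806200/4346 = 30.725074
  Dept IV: (9201/41290)²·(1−1464/9201)·100000/1464 = 2.852179
  → Var(ȳ_str) = 99.33955.
Var(ȳ_srs) = (1 − 6066/41290)·912900/6066 = 128.38509.
deff = 99.33955 / 128.38509 = 0.7738.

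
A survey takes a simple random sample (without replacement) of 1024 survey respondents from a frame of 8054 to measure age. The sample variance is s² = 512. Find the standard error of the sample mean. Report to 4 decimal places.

0.6606

Under SRS without replacement, Var(ȳ) = (1 − f)·s²/n with f = n/N = 1024/8054 = 0.12714179.
Var(ȳ) = (1 − 0.12714179)·512/1024 = 0.87285821·0.5 = 0.4364291.
SE(ȳ) = √(0.4364291) = 0.6606.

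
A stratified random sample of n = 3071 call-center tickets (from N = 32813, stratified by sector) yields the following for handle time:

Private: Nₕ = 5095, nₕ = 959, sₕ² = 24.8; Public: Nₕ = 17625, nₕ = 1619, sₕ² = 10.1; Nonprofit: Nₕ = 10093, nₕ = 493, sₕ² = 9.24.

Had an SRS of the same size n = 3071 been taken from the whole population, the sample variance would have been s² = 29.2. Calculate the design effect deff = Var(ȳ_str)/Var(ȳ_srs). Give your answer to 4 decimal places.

Var(ȳ_str) = Σ Wₕ²(1−fₕ)sₕ²/nₕ with Wₕ = Nₕ/32813:
  Private: (5095/32813)²·(1−959/5095)·24.8/959 = 5.0613447 × 10^-4
  Public: (17625/32813)²·(1−1619/17625)·10.1/1619 = 0.0016345364
  Nonprofit: (10093/32813)²·(1−493/10093)·9.24/493 = 0.0016866489
  → Var(ȳ_str) = 0.0038273198.
Var(ȳ_srs) = (1 − 3071/32813)·29.2/3071 = 0.0086184123.
deff = 0.0038273198 / 0.0086184123 = 0.4441.

0.4441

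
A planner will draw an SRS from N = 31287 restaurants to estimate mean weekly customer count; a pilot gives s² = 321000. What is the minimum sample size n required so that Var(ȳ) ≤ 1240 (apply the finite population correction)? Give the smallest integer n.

257

Without fpc, n₀ = s²/D = 321000/1240 = 258.8710.
With fpc, (1 − n/N)·s²/n ≤ D requires n ≥ n₀/(1 + n₀/N) = 258.8710/(1 + 258.8710/31287) = 256.7467.
Rounding up, n = 257.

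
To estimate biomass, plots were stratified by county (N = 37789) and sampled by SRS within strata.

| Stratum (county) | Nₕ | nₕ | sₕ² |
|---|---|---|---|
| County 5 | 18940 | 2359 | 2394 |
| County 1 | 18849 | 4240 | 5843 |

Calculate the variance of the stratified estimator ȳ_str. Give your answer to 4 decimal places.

Var(ȳ_str) = Σₕ Wₕ²(1 − fₕ)sₕ²/nₕ with Wₕ = Nₕ/N, N = 37789.
County 5: Wₕ = 0.50120405; term = 0.50120405²·(1 − 0.12455121)·2394/2359 = 0.22318042.
County 1: Wₕ = 0.49879595; term = 0.49879595²·(1 − 0.22494562)·5843/4240 = 0.26573456.
Sum = 0.48891498.

0.4889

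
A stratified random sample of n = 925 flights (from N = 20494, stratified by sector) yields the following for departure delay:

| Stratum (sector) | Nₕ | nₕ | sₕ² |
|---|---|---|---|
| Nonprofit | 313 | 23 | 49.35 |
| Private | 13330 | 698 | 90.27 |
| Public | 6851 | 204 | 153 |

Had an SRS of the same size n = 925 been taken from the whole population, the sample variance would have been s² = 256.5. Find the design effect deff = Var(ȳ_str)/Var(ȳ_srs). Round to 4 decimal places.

0.5047

Var(ȳ_str) = Σ Wₕ²(1−fₕ)sₕ²/nₕ with Wₕ = Nₕ/20494:
  Nonprofit: (313/20494)²·(1−23/313)·49.35/23 = 4.6371185 × 10^-4
  Private: (13330/20494)²·(1−698/13330)·90.27/698 = 0.051848575
  Public: (6851/20494)²·(1−204/6851)·153/204 = 0.081318142
  → Var(ȳ_str) = 0.13363043.
Var(ȳ_srs) = (1 − 925/20494)·256.5/925 = 0.26478144.
deff = 0.13363043 / 0.26478144 = 0.5047.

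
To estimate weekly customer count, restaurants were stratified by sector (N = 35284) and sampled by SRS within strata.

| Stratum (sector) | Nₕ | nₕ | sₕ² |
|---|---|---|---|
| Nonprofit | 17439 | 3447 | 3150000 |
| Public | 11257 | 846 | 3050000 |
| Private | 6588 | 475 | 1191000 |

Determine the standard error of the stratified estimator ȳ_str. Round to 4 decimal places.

Var(ȳ_str) = Σₕ Wₕ²(1 − fₕ)sₕ²/nₕ with Wₕ = Nₕ/N, N = 35284.
Nonprofit: Wₕ = 0.49424668; term = 0.49424668²·(1 − 0.19766042)·3150000/3447 = 179.10801.
Public: Wₕ = 0.31903979; term = 0.31903979²·(1 − 0.07515324)·3050000/846 = 339.38212.
Private: Wₕ = 0.18671352; term = 0.18671352²·(1 − 0.07210079)·1191000/475 = 81.109273.
Sum = 599.5994.
SE = √(599.5994) = 24.4867.

24.4867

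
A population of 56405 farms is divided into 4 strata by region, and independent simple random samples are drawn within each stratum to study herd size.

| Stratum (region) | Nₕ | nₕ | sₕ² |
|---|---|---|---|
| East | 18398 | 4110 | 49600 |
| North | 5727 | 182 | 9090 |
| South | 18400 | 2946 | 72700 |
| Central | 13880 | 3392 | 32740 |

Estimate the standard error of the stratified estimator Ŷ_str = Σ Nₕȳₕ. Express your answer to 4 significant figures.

Var(Ŷ_str) = Σₕ Nₕ²(1 − fₕ)sₕ²/nₕ.
East: 18398²·(1 − 4110/18398)·49600/4110 = 3.1723559 × 10^9.
North: 5727²·(1 − 182/5727)·9090/182 = 1.5860659 × 10^9.
South: 18400²·(1 − 2946/18400)·72700/2946 = 7.0171442 × 10^9.
Central: 13880²·(1 − 3392/13880)·32740/3392 = 1.4050927 × 10^9.
Sum = 1.3180659 × 10^10.
SE = √(1.3180659 × 10^10) = 114800.

114800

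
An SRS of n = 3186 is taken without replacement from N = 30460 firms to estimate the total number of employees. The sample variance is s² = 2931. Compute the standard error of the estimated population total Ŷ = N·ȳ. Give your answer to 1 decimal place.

Var(Ŷ) = N²·Var(ȳ) = N²·(1 − n/N)·s²/n.
f = 3186/30460 = 0.10459619; Var(ȳ) = 0.89540381·2931/3186 = 0.82373778.
Var(Ŷ) = 30460² · 0.82373778 = 7.6427347 × 10^8.
SE(Ŷ) = √(7.6427347 × 10^8) = 27645.5.

27645.5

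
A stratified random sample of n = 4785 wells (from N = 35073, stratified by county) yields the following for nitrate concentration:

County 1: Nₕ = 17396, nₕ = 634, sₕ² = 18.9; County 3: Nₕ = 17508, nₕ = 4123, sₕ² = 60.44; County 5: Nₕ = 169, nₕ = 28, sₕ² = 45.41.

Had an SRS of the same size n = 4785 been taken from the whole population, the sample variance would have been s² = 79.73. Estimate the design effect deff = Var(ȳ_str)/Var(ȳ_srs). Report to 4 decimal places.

0.6874

Var(ȳ_str) = Σ Wₕ²(1−fₕ)sₕ²/nₕ with Wₕ = Nₕ/35073:
  County 1: (17396/35073)²·(1−634/17396)·18.9/634 = 0.0070664608
  County 3: (17508/35073)²·(1−4123/17508)·60.44/4123 = 0.0027926738
  County 5: (169/35073)²·(1−28/169)·45.41/28 = 3.1416186 × 10^-5
  → Var(ȳ_str) = 0.0098905508.
Var(ȳ_srs) = (1 − 4785/35073)·79.73/4785 = 0.014389228.
deff = 0.0098905508 / 0.014389228 = 0.6874.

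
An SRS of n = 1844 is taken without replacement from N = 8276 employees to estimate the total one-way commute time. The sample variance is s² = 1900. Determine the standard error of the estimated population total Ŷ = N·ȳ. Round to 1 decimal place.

Var(Ŷ) = N²·Var(ȳ) = N²·(1 − n/N)·s²/n.
f = 1844/8276 = 0.22281295; Var(ȳ) = 0.77718705·1900/1844 = 0.80078926.
Var(Ŷ) = 8276² · 0.80078926 = 5.4847799 × 10^7.
SE(Ŷ) = √(5.4847799 × 10^7) = 7405.9.

7405.9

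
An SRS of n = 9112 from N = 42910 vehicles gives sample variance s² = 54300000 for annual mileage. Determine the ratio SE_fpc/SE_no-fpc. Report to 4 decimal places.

f = n/N = 9112/42910 = 0.21235143.
SE_no-fpc = √(s²/n) = 77.195691; SE_fpc = √((1−f)s²/n) = 68.510842.
Ratio = √(1−f) = 0.88749567.

0.8875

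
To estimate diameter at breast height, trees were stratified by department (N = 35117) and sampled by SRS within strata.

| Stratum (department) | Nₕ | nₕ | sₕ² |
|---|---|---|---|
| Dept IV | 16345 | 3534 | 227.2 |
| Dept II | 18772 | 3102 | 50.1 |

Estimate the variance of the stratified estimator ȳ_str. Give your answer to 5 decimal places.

Var(ȳ_str) = Σₕ Wₕ²(1 − fₕ)sₕ²/nₕ with Wₕ = Nₕ/N, N = 35117.
Dept IV: Wₕ = 0.46544409; term = 0.46544409²·(1 − 0.21621291)·227.2/3534 = 0.010916286.
Dept II: Wₕ = 0.53455591; term = 0.53455591²·(1 − 0.16524611)·50.1/3102 = 0.0038524824.
Sum = 0.014768768.

0.01477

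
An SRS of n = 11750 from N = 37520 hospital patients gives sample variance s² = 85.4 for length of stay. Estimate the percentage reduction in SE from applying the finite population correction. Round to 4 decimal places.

17.1246

f = n/N = 11750/37520 = 0.31316631.
SE_no-fpc = √(s²/n) = 0.085253065; SE_fpc = √((1−f)s²/n) = 0.070653844.
Ratio = √(1−f) = 0.82875430. Reduction = 100·(1 − 0.82875430) = 17.1246%.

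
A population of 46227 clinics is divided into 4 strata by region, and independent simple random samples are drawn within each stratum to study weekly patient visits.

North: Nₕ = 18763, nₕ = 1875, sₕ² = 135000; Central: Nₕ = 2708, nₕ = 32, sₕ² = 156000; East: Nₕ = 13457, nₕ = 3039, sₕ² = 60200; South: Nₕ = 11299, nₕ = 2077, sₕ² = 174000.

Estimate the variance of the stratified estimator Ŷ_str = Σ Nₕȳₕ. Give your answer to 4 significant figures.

Var(Ŷ_str) = Σₕ Nₕ²(1 − fₕ)sₕ²/nₕ.
North: 18763²·(1 − 1875/18763)·135000/1875 = 2.2814607 × 10^10.
Central: 2708²·(1 − 32/2708)·156000/32 = 3.5327214 × 10^10.
East: 13457²·(1 − 3039/13457)·60200/3039 = 2.777144 × 10^9.
South: 11299²·(1 − 2077/11299)·174000/2077 = 8.729269 × 10^9.
Sum = 6.9648234 × 10^10.

6.965 × 10^10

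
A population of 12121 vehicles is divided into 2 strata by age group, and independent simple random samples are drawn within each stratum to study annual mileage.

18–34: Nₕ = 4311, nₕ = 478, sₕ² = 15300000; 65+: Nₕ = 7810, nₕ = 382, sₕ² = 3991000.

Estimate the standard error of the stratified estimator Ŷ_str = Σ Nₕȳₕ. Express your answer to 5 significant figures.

Var(Ŷ_str) = Σₕ Nₕ²(1 − fₕ)sₕ²/nₕ.
18–34: 4311²·(1 − 478/4311)·15300000/478 = 5.2890829 × 10^11.
65+: 7810²·(1 − 382/7810)·3991000/382 = 6.0609583 × 10^11.
Sum = 1.1350041 × 10^12.
SE = √(1.1350041 × 10^12) = 1.0654 × 10^6.

1.0654 × 10^6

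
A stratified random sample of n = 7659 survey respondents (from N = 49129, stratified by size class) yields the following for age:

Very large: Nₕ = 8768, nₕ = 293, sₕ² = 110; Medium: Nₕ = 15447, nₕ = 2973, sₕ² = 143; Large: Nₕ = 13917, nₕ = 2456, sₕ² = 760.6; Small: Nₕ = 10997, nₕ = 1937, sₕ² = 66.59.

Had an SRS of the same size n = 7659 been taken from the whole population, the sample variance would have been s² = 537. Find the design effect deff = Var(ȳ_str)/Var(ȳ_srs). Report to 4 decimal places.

0.6300

Var(ȳ_str) = Σ Wₕ²(1−fₕ)sₕ²/nₕ with Wₕ = Nₕ/49129:
  Very large: (8768/49129)²·(1−293/8768)·110/293 = 0.01155818
  Medium: (15447/49129)²·(1−2973/15447)·143/2973 = 0.003839858
  Large: (13917/49129)²·(1−2456/13917)·760.6/2456 = 0.020465401
  Small: (10997/49129)²·(1−1937/10997)·66.59/1937 = 0.001419077
  → Var(ȳ_str) = 0.037282516.
Var(ȳ_srs) = (1 − 7659/49129)·537/7659 = 0.059183184.
deff = 0.037282516 / 0.059183184 = 0.6300.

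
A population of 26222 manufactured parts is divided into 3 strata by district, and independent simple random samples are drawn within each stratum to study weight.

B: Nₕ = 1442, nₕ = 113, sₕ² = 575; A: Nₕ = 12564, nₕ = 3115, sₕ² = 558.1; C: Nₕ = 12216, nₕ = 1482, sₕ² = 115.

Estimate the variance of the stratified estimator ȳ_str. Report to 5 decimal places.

0.05991

Var(ȳ_str) = Σₕ Wₕ²(1 − fₕ)sₕ²/nₕ with Wₕ = Nₕ/N, N = 26222.
B: Wₕ = 0.05499199; term = 0.05499199²·(1 − 0.07836338)·575/113 = 0.014182344.
A: Wₕ = 0.47913965; term = 0.47913965²·(1 − 0.24793060)·558.1/3115 = 0.030934003.
C: Wₕ = 0.46586835; term = 0.46586835²·(1 − 0.12131631)·115/1482 = 0.014798191.
Sum = 0.059914538.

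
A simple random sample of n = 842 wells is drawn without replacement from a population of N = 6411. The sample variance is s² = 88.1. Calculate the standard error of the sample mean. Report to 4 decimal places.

Under SRS without replacement, Var(ȳ) = (1 − f)·s²/n with f = n/N = 842/6411 = 0.13133676.
Var(ȳ) = (1 − 0.13133676)·88.1/842 = 0.86866324·0.10463183 = 0.090889823.
SE(ȳ) = √(0.090889823) = 0.3015.

0.3015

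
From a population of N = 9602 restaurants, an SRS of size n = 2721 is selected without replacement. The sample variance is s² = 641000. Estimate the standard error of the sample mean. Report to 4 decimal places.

12.9930

Under SRS without replacement, Var(ȳ) = (1 − f)·s²/n with f = n/N = 2721/9602 = 0.28337846.
Var(ȳ) = (1 − 0.28337846)·641000/2721 = 0.71662154·235.57516 = 168.81823.
SE(ȳ) = √(168.81823) = 12.9930.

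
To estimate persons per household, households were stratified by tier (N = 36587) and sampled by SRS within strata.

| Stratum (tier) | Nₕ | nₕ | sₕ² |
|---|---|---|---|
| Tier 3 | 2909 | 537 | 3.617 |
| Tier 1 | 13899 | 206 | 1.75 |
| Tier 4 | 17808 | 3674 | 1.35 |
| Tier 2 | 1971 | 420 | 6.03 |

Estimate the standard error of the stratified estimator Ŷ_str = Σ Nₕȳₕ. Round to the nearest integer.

1342

Var(Ŷ_str) = Σₕ Nₕ²(1 − fₕ)sₕ²/nₕ.
Tier 3: 2909²·(1 − 537/2909)·3.617/537 = 46476.416.
Tier 1: 13899²·(1 − 206/13899)·1.75/206 = 1.6167877 × 10^6.
Tier 4: 17808²·(1 − 3674/17808)·1.35/3674 = 92485.756.
Tier 2: 1971²·(1 − 420/1971)·6.03/420 = 43890.087.
Sum = 1.79964 × 10^6.
SE = √(1.79964 × 10^6) = 1342.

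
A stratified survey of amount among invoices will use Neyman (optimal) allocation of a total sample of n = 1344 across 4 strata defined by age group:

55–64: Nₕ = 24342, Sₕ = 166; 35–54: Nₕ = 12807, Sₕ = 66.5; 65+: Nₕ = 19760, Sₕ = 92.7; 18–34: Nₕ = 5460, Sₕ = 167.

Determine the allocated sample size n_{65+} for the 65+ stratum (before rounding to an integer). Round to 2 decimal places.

Neyman allocation: nₕ = n·NₕSₕ / Σⱼ NⱼSⱼ.
Σ NⱼSⱼ = 24342·166 + 12807·66.5 + 19760·92.7 + 5460·167 = 7.6360095 × 10^6.
n_{65+} = 1344·19760·92.7 / (7.6360095 × 10^6) = 322.40.

322.40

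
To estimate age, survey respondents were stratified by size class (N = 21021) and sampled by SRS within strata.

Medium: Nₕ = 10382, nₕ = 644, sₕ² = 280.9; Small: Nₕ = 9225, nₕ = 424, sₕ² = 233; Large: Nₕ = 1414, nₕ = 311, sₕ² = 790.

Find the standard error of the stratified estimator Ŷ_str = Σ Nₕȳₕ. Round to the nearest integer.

9627

Var(Ŷ_str) = Σₕ Nₕ²(1 − fₕ)sₕ²/nₕ.
Medium: 10382²·(1 − 644/10382)·280.9/644 = 4.4097774 × 10^7.
Small: 9225²·(1 − 424/9225)·233/424 = 4.4615777 × 10^7.
Large: 1414²·(1 − 311/1414)·790/311 = 3.9617916 × 10^6.
Sum = 9.2675343 × 10^7.
SE = √(9.2675343 × 10^7) = 9627.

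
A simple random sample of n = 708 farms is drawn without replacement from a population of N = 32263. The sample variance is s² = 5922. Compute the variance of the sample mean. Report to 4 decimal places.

8.1809

Under SRS without replacement, Var(ȳ) = (1 − f)·s²/n with f = n/N = 708/32263 = 0.02194464.
Var(ȳ) = (1 − 0.02194464)·5922/708 = 0.97805536·8.3644068 = 8.1808529.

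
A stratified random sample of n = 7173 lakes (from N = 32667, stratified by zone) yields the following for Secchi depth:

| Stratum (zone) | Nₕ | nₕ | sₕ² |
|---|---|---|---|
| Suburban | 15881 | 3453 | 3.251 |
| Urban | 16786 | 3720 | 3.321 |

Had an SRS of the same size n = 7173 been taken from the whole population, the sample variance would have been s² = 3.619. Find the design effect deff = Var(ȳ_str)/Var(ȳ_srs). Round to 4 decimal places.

0.9082

Var(ȳ_str) = Σ Wₕ²(1−fₕ)sₕ²/nₕ with Wₕ = Nₕ/32667:
  Suburban: (15881/32667)²·(1−3453/15881)·3.251/3453 = 1.7413296 × 10^-4
  Urban: (16786/32667)²·(1−3720/16786)·3.321/3720 = 1.8348362 × 10^-4
  → Var(ȳ_str) = 3.5761658 × 10^-4.
Var(ȳ_srs) = (1 − 7173/32667)·3.619/7173 = 3.937463 × 10^-4.
deff = (3.5761658 × 10^-4) / (3.937463 × 10^-4) = 0.9082.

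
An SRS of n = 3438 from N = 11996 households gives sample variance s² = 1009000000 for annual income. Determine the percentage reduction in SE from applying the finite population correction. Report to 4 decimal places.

15.5367

f = n/N = 3438/11996 = 0.28659553.
SE_no-fpc = √(s²/n) = 541.74217; SE_fpc = √((1−f)s²/n) = 457.57318.
Ratio = √(1−f) = 0.84463274. Reduction = 100·(1 − 0.84463274) = 15.5367%.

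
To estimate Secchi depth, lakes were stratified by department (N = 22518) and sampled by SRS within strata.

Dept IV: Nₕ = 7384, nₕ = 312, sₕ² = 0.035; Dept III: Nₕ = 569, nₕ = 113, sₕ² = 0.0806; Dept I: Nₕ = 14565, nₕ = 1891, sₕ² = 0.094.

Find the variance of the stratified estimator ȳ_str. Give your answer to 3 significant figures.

Var(ȳ_str) = Σₕ Wₕ²(1 − fₕ)sₕ²/nₕ with Wₕ = Nₕ/N, N = 22518.
Dept IV: Wₕ = 0.32791545; term = 0.32791545²·(1 − 0.04225352)·0.035/312 = 1.1552813 × 10^-5.
Dept III: Wₕ = 0.02526867; term = 0.02526867²·(1 − 0.19859402)·0.0806/113 = 3.6498421 × 10^-7.
Dept I: Wₕ = 0.64681588; term = 0.64681588²·(1 − 0.12983179)·0.094/1891 = 1.8096763 × 10^-5.
Sum = 3.001456 × 10^-5.

3.00 × 10^-5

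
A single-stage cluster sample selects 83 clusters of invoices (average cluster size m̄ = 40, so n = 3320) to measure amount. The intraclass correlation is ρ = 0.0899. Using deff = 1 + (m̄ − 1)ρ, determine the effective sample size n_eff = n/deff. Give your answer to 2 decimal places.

deff = 1 + (40 − 1)·0.0899 = 1 + 3.5061 = 4.5061.
n_eff = 3320 / 4.5061 = 736.78.

736.78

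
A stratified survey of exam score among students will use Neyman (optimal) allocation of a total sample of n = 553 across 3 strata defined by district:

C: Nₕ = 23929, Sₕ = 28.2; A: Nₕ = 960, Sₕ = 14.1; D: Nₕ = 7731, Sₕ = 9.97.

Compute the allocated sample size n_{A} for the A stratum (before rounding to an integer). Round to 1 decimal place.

Neyman allocation: nₕ = n·NₕSₕ / Σⱼ NⱼSⱼ.
Σ NⱼSⱼ = 23929·28.2 + 960·14.1 + 7731·9.97 = 765411.87.
n_{A} = 553·960·14.1 / 765411.87 = 9.8.

9.8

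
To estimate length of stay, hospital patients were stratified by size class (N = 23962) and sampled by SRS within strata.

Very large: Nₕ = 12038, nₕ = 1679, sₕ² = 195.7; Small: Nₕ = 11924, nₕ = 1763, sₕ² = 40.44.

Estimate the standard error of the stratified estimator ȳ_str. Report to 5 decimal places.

0.17365

Var(ȳ_str) = Σₕ Wₕ²(1 − fₕ)sₕ²/nₕ with Wₕ = Nₕ/N, N = 23962.
Very large: Wₕ = 0.50237877; term = 0.50237877²·(1 − 0.13947500)·195.7/1679 = 0.025314315.
Small: Wₕ = 0.49762123; term = 0.49762123²·(1 − 0.14785307)·40.44/1763 = 0.0048402871.
Sum = 0.030154602.
SE = √(0.030154602) = 0.17365.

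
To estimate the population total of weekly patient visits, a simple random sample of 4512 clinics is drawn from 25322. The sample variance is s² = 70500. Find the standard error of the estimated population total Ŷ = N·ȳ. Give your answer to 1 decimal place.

Var(Ŷ) = N²·Var(ȳ) = N²·(1 − n/N)·s²/n.
f = 4512/25322 = 0.17818498; Var(ȳ) = 0.82181502·70500/4512 = 12.84086.
Var(Ŷ) = 25322² · 12.84086 = 8.2336067 × 10^9.
SE(Ŷ) = √(8.2336067 × 10^9) = 90739.2.

90739.2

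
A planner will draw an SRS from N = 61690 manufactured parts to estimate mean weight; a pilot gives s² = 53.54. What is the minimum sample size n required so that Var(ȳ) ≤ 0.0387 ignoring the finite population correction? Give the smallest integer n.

1384

Without fpc, n₀ = s²/D = 53.54/0.0387 = 1383.4625.
Rounding up, n = 1384.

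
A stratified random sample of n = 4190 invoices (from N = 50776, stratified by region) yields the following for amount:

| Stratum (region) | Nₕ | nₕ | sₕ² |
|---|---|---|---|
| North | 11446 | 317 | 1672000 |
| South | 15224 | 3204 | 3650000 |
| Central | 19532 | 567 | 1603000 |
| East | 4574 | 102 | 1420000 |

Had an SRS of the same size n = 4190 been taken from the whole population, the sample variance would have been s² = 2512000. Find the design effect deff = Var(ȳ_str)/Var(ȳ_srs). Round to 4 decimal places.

1.5600

Var(ȳ_str) = Σ Wₕ²(1−fₕ)sₕ²/nₕ with Wₕ = Nₕ/50776:
  North: (11446/50776)²·(1−317/11446)·1672000/317 = 260.59731
  South: (15224/50776)²·(1−3204/15224)·3650000/3204 = 80.856815
  Central: (19532/50776)²·(1−567/19532)·1603000/567 = 406.19358
  East: (4574/50776)²·(1−102/4574)·1420000/102 = 110.45087
  → Var(ȳ_str) = 858.09858.
Var(ȳ_srs) = (1 − 4190/50776)·2512000/4190 = 550.05048.
deff = 858.09858 / 550.05048 = 1.5600.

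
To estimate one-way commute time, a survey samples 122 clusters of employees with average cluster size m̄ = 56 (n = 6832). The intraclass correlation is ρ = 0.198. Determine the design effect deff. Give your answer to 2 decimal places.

11.89

deff = 1 + (56 − 1)·0.198 = 1 + 10.89 = 11.89.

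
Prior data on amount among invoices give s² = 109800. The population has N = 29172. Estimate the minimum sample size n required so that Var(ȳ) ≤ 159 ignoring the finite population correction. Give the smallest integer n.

691

Without fpc, n₀ = s²/D = 109800/159 = 690.5660.
Rounding up, n = 691.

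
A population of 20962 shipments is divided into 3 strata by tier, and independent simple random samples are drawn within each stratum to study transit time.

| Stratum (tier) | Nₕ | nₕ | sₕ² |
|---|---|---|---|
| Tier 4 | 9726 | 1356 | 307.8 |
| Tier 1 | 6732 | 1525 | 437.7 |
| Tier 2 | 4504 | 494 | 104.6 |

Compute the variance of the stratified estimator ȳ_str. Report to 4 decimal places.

Var(ȳ_str) = Σₕ Wₕ²(1 − fₕ)sₕ²/nₕ with Wₕ = Nₕ/N, N = 20962.
Tier 4: Wₕ = 0.46398244; term = 0.46398244²·(1 − 0.13942011)·307.8/1356 = 0.042053604.
Tier 1: Wₕ = 0.32115256; term = 0.32115256²·(1 − 0.22653001)·437.7/1525 = 0.022896703.
Tier 2: Wₕ = 0.21486499; term = 0.21486499²·(1 − 0.10968028)·104.6/494 = 0.008703262.
Sum = 0.073653569.

0.0737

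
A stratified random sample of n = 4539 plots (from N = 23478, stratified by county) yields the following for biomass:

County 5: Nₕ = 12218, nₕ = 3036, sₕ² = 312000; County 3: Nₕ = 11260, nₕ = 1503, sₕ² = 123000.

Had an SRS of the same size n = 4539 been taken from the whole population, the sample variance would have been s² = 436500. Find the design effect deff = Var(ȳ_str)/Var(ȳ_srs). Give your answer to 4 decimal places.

Var(ȳ_str) = Σ Wₕ²(1−fₕ)sₕ²/nₕ with Wₕ = Nₕ/23478:
  County 5: (12218/23478)²·(1−3036/12218)·312000/3036 = 20.91549
  County 3: (11260/23478)²·(1−1503/11260)·123000/1503 = 16.310926
  → Var(ȳ_str) = 37.226416.
Var(ȳ_srs) = (1 − 4539/23478)·436500/4539 = 77.574683.
deff = 37.226416 / 77.574683 = 0.4799.

0.4799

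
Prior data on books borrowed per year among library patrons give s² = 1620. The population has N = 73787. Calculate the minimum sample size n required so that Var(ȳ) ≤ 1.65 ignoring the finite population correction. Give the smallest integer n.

982

Without fpc, n₀ = s²/D = 1620/1.65 = 981.8182.
Rounding up, n = 982.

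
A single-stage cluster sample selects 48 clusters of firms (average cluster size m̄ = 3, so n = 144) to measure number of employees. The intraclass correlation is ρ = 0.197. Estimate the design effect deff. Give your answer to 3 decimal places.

1.394

deff = 1 + (3 − 1)·0.197 = 1 + 0.394 = 1.394.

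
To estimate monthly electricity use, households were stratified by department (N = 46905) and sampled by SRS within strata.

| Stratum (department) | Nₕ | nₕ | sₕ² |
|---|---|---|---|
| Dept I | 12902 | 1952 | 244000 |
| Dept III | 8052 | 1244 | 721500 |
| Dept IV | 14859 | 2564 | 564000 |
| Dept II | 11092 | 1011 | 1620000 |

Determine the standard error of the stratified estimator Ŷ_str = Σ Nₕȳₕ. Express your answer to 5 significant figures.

Var(Ŷ_str) = Σₕ Nₕ²(1 − fₕ)sₕ²/nₕ.
Dept I: 12902²·(1 − 1952/12902)·244000/1952 = 1.7659612 × 10^10.
Dept III: 8052²·(1 − 1244/8052)·721500/1244 = 3.1793568 × 10^10.
Dept IV: 14859²·(1 − 2564/14859)·564000/2564 = 4.0186409 × 10^10.
Dept II: 11092²·(1 − 1011/11092)·1620000/1011 = 1.7917497 × 10^11.
Sum = 2.6881456 × 10^11.
SE = √(2.6881456 × 10^11) = 518470.

518470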